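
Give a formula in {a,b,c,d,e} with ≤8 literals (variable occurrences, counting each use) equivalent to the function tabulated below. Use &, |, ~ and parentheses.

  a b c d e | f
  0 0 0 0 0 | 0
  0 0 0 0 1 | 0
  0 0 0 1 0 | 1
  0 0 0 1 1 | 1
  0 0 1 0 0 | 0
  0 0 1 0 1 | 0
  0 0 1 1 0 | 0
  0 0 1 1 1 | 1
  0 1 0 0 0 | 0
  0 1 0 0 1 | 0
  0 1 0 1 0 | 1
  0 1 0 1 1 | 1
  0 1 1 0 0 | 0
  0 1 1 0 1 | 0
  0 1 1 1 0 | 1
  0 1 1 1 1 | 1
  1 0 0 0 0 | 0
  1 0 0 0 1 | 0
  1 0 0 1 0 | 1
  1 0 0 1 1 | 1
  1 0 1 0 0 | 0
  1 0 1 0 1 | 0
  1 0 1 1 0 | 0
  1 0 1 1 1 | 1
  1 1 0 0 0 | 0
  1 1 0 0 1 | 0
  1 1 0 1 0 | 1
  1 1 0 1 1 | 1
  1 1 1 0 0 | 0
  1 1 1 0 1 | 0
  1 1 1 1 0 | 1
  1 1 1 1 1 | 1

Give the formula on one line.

  (d & e) = 00010001000100010001000100010001
  (b | (d & e)) = 00010001111111110001000111111111
  ~c = 11110000111100001111000011110000
  ((b | (d & e)) | ~c) = 11110001111111111111000111111111
  (((b | (d & e)) | ~c) & d) = 00110001001100110011000100110011

(((b | (d & e)) | ~c) & d)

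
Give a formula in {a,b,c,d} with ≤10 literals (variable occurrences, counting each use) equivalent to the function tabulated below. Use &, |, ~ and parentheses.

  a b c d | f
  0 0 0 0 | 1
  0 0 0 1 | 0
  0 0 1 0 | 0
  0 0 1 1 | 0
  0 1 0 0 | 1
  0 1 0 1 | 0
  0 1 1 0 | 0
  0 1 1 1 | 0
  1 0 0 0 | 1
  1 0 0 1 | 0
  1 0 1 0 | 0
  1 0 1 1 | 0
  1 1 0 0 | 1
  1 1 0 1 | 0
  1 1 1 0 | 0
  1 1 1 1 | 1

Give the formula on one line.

  (d & c) = 0001000100010001
  ~c = 1100110011001100
  ~d = 1010101010101010
  (~c & ~d) = 1000100010001000
  ((d & c) | (~c & ~d)) = 1001100110011001
  (~c | b) = 1100111111001111
  (a & c) = 0000000000110011
  ((~c | b) & (a & c)) = 0000000000000011
  (~d | ((~c | b) & (a & c))) = 1010101010101011
  (((d & c) | (~c & ~d)) & (~d | ((~c | b) & (a & c)))) = 1000100010001001

(((d & c) | (~c & ~d)) & (~d | ((~c | b) & (a & c))))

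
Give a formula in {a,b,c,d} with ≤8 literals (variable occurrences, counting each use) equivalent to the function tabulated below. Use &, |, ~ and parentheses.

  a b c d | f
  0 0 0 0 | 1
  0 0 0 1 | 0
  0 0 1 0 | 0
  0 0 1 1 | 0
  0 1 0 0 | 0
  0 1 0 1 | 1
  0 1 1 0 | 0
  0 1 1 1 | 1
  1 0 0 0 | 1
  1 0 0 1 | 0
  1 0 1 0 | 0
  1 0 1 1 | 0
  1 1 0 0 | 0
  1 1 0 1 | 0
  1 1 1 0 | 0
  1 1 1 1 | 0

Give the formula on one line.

(((d & ~a) & b) | (~b & ((c | ~d) & ~c)))

  ~a = 1111111100000000
  (d & ~a) = 0101010100000000
  ((d & ~a) & b) = 0000010100000000
  ~b = 1111000011110000
  ~d = 1010101010101010
  (c | ~d) = 1011101110111011
  ~c = 1100110011001100
  ((c | ~d) & ~c) = 1000100010001000
  (~b & ((c | ~d) & ~c)) = 1000000010000000
  (((d & ~a) & b) | (~b & ((c | ~d) & ~c))) = 1000010110000000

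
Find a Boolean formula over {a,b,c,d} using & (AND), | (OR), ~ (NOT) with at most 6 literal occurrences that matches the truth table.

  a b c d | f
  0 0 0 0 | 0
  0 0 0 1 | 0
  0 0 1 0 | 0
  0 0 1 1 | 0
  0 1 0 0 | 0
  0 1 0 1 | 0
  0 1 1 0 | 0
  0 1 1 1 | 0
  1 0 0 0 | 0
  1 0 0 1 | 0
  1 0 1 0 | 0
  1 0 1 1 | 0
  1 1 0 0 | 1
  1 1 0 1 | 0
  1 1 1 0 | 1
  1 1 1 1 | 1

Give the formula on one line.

  (a & c) = 0000000000110011
  (b & (a & c)) = 0000000000000011
  ~d = 1010101010101010
  (~d & b) = 0000101000001010
  (a & (~d & b)) = 0000000000001010
  ((b & (a & c)) | (a & (~d & b))) = 0000000000001011

((b & (a & c)) | (a & (~d & b)))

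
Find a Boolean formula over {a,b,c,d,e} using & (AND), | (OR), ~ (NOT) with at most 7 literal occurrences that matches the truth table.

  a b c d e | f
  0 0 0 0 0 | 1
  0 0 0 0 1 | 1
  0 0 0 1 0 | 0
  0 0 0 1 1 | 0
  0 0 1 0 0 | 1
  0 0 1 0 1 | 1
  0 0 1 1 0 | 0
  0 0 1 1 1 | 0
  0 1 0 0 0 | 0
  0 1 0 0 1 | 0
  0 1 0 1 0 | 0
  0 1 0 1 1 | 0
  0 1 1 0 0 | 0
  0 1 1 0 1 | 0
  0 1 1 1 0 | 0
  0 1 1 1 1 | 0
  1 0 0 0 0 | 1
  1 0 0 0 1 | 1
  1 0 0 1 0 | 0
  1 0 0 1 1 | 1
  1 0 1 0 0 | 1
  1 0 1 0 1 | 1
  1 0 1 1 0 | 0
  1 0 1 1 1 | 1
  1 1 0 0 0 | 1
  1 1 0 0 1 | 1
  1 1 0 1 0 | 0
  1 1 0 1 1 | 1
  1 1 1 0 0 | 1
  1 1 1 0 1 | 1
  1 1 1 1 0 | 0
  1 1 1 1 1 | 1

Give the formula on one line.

  (d & e) = 00010001000100010001000100010001
  ((d & e) & a) = 00000000000000000001000100010001
  ~d = 11001100110011001100110011001100
  ~b = 11111111000000001111111100000000
  (~d & ~b) = 11001100000000001100110000000000
  (a | (~d & ~b)) = 11001100000000001111111111111111
  (~d & (a | (~d & ~b))) = 11001100000000001100110011001100
  (((d & e) & a) | (~d & (a | (~d & ~b)))) = 11001100000000001101110111011101

(((d & e) & a) | (~d & (a | (~d & ~b))))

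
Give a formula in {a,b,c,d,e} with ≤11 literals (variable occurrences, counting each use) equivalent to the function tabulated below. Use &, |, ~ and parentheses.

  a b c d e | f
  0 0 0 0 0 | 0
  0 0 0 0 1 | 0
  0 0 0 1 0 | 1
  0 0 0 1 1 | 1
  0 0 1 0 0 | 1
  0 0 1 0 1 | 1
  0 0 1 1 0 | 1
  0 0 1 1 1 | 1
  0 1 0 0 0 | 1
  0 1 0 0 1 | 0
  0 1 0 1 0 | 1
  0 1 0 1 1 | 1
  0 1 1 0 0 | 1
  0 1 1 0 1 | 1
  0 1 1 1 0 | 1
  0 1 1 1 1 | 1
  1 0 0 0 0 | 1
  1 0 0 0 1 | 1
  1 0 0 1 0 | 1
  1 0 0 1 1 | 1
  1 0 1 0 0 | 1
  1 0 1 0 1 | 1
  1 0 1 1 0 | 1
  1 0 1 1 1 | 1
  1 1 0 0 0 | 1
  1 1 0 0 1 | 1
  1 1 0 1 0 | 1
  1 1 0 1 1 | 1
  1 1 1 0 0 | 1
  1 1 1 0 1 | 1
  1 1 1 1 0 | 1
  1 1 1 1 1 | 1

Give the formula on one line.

  (b | c) = 00001111111111110000111111111111
  ~e = 10101010101010101010101010101010
  (d & a) = 00000000000000000011001100110011
  (~e | (d & a)) = 10101010101010101011101110111011
  ((b | c) & (~e | (d & a))) = 00001010101010100000101110111011
  ~d = 11001100110011001100110011001100
  (c | a) = 00001111000011111111111111111111
  (~d & (c | a)) = 00001100000011001100110011001100
  ((~d & (c | a)) | d) = 00111111001111111111111111111111
  (((b | c) & (~e | (d & a))) | ((~d & (c | a)) | d)) = 00111111101111111111111111111111

(((b | c) & (~e | (d & a))) | ((~d & (c | a)) | d))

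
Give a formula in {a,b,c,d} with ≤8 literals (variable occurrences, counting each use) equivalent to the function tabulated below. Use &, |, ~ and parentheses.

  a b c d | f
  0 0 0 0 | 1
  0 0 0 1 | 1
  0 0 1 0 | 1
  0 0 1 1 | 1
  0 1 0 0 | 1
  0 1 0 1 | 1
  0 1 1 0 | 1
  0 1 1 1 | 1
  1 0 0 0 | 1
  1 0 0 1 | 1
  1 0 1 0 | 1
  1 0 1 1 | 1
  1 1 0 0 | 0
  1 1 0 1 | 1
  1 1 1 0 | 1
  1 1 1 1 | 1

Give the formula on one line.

  ~d = 1010101010101010
  ~a = 1111111100000000
  (~d & ~a) = 1010101000000000
  ~b = 1111000011110000
  (c | ~b) = 1111001111110011
  (d & b) = 0000010100000101
  ((c | ~b) | (d & b)) = 1111011111110111
  ((~d & ~a) | ((c | ~b) | (d & b))) = 1111111111110111

((~d & ~a) | ((c | ~b) | (d & b)))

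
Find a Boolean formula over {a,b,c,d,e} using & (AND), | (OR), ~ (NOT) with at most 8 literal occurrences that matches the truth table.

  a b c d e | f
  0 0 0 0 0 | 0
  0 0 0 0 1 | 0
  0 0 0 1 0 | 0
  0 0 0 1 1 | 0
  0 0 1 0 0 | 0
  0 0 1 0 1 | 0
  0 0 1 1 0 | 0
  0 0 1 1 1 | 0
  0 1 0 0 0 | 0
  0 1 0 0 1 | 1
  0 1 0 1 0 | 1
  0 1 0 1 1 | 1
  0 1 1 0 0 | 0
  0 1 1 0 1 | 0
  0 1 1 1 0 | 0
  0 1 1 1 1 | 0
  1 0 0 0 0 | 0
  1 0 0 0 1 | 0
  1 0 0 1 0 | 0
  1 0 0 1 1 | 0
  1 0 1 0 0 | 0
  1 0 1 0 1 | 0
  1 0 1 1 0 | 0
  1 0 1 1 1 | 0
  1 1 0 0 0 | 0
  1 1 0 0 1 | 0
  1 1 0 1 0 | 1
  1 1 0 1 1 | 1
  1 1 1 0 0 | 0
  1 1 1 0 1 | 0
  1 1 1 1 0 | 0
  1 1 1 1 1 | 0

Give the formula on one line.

((((((e | ~b) | d) & ~a) | d) & (~c | ~b)) & b)

  ~b = 11111111000000001111111100000000
  (e | ~b) = 11111111010101011111111101010101
  ((e | ~b) | d) = 11111111011101111111111101110111
  ~a = 11111111111111110000000000000000
  (((e | ~b) | d) & ~a) = 11111111011101110000000000000000
  ((((e | ~b) | d) & ~a) | d) = 11111111011101110011001100110011
  ~c = 11110000111100001111000011110000
  (~c | ~b) = 11111111111100001111111111110000
  (((((e | ~b) | d) & ~a) | d) & (~c | ~b)) = 11111111011100000011001100110000
  ((((((e | ~b) | d) & ~a) | d) & (~c | ~b)) & b) = 00000000011100000000000000110000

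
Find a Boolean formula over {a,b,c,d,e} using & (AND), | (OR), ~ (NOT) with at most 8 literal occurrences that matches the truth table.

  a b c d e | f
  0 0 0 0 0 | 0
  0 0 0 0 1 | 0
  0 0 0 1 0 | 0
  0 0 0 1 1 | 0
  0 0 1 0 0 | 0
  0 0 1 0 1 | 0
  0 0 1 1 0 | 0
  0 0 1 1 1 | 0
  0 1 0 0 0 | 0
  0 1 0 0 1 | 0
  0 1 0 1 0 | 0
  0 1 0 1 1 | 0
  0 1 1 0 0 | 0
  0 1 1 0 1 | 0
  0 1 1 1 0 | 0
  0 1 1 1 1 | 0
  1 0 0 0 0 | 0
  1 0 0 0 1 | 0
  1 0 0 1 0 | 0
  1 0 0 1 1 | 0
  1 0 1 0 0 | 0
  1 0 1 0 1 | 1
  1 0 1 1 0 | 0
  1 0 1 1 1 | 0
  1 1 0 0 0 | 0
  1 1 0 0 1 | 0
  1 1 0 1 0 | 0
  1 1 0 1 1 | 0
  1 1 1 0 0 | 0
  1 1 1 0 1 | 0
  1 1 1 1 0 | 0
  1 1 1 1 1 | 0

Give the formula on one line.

(~d & ((e & ~b) & (a & c)))

  ~d = 11001100110011001100110011001100
  ~b = 11111111000000001111111100000000
  (e & ~b) = 01010101000000000101010100000000
  (a & c) = 00000000000000000000111100001111
  ((e & ~b) & (a & c)) = 00000000000000000000010100000000
  (~d & ((e & ~b) & (a & c))) = 00000000000000000000010000000000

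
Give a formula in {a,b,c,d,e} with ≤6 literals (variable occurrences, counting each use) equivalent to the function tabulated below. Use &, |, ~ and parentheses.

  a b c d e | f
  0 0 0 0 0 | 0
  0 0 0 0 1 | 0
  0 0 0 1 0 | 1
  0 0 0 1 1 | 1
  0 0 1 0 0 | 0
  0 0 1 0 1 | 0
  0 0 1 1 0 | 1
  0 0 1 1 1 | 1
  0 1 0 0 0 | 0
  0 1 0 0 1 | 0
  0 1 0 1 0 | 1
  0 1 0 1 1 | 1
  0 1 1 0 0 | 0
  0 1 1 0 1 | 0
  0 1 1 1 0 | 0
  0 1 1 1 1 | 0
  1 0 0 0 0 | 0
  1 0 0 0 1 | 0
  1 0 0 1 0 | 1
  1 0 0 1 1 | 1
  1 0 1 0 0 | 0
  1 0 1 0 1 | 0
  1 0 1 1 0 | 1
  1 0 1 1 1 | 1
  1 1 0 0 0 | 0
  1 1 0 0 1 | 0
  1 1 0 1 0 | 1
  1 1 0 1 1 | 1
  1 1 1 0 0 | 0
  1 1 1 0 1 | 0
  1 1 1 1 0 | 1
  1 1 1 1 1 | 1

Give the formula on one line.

(((~c | (a & b)) | ~b) & d)

  ~c = 11110000111100001111000011110000
  (a & b) = 00000000000000000000000011111111
  (~c | (a & b)) = 11110000111100001111000011111111
  ~b = 11111111000000001111111100000000
  ((~c | (a & b)) | ~b) = 11111111111100001111111111111111
  (((~c | (a & b)) | ~b) & d) = 00110011001100000011001100110011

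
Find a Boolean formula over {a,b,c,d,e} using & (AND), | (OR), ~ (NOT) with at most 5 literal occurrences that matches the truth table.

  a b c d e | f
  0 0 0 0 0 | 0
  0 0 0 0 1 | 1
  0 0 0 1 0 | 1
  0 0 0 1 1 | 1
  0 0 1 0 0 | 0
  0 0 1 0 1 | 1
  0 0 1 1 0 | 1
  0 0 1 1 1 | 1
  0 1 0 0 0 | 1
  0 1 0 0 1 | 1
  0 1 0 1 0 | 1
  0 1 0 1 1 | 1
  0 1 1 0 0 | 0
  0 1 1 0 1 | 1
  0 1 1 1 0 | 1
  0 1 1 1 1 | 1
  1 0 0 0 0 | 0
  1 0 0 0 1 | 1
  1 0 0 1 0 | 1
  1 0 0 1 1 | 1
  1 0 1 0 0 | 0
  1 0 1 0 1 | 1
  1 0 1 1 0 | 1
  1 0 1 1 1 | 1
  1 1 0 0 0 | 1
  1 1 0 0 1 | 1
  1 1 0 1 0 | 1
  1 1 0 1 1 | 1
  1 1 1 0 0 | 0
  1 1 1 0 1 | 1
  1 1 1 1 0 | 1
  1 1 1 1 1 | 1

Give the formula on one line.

((e | ((~c | ~b) & b)) | d)

  ~c = 11110000111100001111000011110000
  ~b = 11111111000000001111111100000000
  (~c | ~b) = 11111111111100001111111111110000
  ((~c | ~b) & b) = 00000000111100000000000011110000
  (e | ((~c | ~b) & b)) = 01010101111101010101010111110101
  ((e | ((~c | ~b) & b)) | d) = 01110111111101110111011111110111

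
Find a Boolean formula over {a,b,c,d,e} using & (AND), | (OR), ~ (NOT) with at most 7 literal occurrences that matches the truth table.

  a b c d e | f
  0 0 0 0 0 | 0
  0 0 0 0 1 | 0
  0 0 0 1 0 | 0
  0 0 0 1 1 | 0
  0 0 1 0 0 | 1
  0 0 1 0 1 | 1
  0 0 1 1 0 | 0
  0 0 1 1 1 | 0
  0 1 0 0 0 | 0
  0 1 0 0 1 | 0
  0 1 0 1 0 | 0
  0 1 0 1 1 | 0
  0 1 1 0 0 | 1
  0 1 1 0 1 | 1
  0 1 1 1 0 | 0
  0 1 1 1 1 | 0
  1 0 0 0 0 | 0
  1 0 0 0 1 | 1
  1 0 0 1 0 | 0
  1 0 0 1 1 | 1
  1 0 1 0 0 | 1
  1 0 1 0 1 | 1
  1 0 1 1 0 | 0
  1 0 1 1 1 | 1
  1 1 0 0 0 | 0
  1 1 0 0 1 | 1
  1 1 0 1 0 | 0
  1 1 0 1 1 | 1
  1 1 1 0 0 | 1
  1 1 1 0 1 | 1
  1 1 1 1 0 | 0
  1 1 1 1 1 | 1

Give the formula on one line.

  (a & e) = 00000000000000000101010101010101
  ~d = 11001100110011001100110011001100
  (~d & c) = 00001100000011000000110000001100
  ((a & e) | (~d & c)) = 00001100000011000101110101011101

((a & e) | (~d & c))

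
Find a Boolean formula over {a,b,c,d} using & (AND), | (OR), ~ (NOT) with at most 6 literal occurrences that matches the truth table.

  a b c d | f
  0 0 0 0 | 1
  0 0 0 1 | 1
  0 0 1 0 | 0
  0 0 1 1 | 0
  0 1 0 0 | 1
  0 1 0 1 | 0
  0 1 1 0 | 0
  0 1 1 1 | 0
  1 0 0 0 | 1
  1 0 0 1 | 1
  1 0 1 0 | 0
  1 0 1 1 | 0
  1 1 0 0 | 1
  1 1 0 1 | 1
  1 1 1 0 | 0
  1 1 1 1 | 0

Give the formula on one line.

  ~b = 1111000011110000
  (~b | a) = 1111000011111111
  ~c = 1100110011001100
  ((~b | a) & ~c) = 1100000011001100
  ~d = 1010101010101010
  (~d & ~c) = 1000100010001000
  (((~b | a) & ~c) | (~d & ~c)) = 1100100011001100

(((~b | a) & ~c) | (~d & ~c))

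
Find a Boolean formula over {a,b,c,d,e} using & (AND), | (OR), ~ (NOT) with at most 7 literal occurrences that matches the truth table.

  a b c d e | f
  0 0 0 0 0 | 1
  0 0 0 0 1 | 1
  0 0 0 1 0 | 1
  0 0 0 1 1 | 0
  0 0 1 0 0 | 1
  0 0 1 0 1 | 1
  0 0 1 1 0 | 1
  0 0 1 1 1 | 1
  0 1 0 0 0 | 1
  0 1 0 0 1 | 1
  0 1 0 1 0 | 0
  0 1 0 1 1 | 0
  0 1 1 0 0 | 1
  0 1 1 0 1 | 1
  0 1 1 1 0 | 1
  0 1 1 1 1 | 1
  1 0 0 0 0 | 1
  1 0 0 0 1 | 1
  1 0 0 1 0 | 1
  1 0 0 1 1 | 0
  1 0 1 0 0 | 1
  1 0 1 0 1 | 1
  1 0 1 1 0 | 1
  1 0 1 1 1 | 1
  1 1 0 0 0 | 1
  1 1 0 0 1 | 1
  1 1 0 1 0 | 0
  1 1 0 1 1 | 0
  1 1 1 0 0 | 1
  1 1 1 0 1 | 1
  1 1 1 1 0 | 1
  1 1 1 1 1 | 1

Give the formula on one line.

  ~d = 11001100110011001100110011001100
  ~e = 10101010101010101010101010101010
  (~e & d) = 00100010001000100010001000100010
  ~b = 11111111000000001111111100000000
  ((~e & d) & ~b) = 00100010000000000010001000000000
  (~d | ((~e & d) & ~b)) = 11101110110011001110111011001100
  (c | (~d | ((~e & d) & ~b))) = 11101111110011111110111111001111

(c | (~d | ((~e & d) & ~b)))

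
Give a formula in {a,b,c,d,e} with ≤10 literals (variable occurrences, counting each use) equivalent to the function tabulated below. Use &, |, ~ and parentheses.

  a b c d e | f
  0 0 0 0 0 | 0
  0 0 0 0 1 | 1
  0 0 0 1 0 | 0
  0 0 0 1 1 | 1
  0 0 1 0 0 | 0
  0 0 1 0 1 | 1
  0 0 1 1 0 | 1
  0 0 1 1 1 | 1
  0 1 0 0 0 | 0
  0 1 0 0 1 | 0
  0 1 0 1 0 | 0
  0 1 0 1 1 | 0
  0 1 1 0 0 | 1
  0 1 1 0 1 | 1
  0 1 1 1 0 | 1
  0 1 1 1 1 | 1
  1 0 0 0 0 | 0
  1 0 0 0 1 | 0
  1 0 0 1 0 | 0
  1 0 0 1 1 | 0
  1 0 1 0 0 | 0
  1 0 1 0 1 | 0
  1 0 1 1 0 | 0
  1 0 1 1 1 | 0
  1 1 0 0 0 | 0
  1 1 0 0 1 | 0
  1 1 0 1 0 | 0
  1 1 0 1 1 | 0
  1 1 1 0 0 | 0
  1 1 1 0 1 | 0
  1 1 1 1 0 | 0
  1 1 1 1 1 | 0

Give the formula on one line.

  ~a = 11111111111111110000000000000000
  ~b = 11111111000000001111111100000000
  ~e = 10101010101010101010101010101010
  (~b | ~e) = 11111111101010101111111110101010
  (c & d) = 00000011000000110000001100000011
  (e | (c & d)) = 01010111010101110101011101010111
  ((~b | ~e) & (e | (c & d))) = 01010111000000100101011100000010
  (a | b) = 00000000111111111111111111111111
  ((a | b) & c) = 00000000000011110000111100001111
  (((~b | ~e) & (e | (c & d))) | ((a | b) & c)) = 01010111000011110101111100001111
  (~a & (((~b | ~e) & (e | (c & d))) | ((a | b) & c))) = 01010111000011110000000000000000

(~a & (((~b | ~e) & (e | (c & d))) | ((a | b) & c)))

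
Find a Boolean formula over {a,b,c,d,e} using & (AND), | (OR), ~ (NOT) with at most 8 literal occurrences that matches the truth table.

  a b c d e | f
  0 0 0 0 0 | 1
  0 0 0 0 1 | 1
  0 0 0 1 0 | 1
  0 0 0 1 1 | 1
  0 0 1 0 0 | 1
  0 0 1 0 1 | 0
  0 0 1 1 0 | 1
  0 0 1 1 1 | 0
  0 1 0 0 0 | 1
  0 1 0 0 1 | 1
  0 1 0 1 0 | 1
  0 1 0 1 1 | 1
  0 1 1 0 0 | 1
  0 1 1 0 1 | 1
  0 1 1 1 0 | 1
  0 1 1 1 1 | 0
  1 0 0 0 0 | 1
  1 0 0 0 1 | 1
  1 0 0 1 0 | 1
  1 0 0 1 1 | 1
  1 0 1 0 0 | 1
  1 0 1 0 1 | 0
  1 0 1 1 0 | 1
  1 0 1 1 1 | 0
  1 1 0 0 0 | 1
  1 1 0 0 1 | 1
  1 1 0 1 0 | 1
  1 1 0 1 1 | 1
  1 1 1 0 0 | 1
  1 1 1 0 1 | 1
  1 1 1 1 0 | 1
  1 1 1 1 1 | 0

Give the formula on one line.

(~e | ((b & ~d) | ((e | (a & ~b)) & ~c)))

  ~e = 10101010101010101010101010101010
  ~d = 11001100110011001100110011001100
  (b & ~d) = 00000000110011000000000011001100
  ~b = 11111111000000001111111100000000
  (a & ~b) = 00000000000000001111111100000000
  (e | (a & ~b)) = 01010101010101011111111101010101
  ~c = 11110000111100001111000011110000
  ((e | (a & ~b)) & ~c) = 01010000010100001111000001010000
  ((b & ~d) | ((e | (a & ~b)) & ~c)) = 01010000110111001111000011011100
  (~e | ((b & ~d) | ((e | (a & ~b)) & ~c))) = 11111010111111101111101011111110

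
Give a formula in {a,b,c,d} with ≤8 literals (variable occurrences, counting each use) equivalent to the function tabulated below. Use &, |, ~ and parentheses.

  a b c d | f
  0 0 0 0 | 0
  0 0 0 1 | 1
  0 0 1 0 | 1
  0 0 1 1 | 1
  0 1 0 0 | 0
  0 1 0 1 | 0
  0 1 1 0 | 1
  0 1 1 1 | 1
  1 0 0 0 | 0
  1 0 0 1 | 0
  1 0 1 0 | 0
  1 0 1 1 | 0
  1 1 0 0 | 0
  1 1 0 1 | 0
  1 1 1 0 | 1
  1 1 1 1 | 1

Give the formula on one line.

(((b & c) | (~a & ~b)) & (c | (b | d)))

  (b & c) = 0000001100000011
  ~a = 1111111100000000
  ~b = 1111000011110000
  (~a & ~b) = 1111000000000000
  ((b & c) | (~a & ~b)) = 1111001100000011
  (b | d) = 0101111101011111
  (c | (b | d)) = 0111111101111111
  (((b & c) | (~a & ~b)) & (c | (b | d))) = 0111001100000011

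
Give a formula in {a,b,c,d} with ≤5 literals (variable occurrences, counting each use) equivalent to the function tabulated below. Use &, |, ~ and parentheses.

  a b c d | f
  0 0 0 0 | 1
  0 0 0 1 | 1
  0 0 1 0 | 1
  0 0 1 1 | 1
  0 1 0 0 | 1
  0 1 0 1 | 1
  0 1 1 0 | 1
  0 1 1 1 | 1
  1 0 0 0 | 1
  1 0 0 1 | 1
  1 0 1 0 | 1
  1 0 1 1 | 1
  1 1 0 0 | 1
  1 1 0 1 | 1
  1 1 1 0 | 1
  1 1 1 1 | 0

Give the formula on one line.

(((~c | ~b) | ~d) | ~a)

  ~c = 1100110011001100
  ~b = 1111000011110000
  (~c | ~b) = 1111110011111100
  ~d = 1010101010101010
  ((~c | ~b) | ~d) = 1111111011111110
  ~a = 1111111100000000
  (((~c | ~b) | ~d) | ~a) = 1111111111111110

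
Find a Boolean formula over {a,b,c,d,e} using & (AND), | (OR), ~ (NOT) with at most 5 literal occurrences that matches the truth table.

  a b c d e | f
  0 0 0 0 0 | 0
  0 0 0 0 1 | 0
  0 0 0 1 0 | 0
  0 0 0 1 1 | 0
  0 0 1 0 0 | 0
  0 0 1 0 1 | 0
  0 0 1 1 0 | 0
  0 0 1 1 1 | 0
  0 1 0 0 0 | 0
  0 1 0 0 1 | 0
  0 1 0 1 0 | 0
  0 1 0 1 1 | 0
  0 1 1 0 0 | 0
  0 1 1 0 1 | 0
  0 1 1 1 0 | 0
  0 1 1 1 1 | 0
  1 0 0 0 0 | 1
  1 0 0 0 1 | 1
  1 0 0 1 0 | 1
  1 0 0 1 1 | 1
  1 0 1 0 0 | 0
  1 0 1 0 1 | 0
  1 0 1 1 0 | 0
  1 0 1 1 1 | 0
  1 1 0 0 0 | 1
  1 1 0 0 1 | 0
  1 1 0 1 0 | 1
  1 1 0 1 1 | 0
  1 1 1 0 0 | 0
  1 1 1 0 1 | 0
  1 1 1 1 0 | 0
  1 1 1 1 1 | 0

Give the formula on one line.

(((~e & b) | ~b) & (a & ~c))

  ~e = 10101010101010101010101010101010
  (~e & b) = 00000000101010100000000010101010
  ~b = 11111111000000001111111100000000
  ((~e & b) | ~b) = 11111111101010101111111110101010
  ~c = 11110000111100001111000011110000
  (a & ~c) = 00000000000000001111000011110000
  (((~e & b) | ~b) & (a & ~c)) = 00000000000000001111000010100000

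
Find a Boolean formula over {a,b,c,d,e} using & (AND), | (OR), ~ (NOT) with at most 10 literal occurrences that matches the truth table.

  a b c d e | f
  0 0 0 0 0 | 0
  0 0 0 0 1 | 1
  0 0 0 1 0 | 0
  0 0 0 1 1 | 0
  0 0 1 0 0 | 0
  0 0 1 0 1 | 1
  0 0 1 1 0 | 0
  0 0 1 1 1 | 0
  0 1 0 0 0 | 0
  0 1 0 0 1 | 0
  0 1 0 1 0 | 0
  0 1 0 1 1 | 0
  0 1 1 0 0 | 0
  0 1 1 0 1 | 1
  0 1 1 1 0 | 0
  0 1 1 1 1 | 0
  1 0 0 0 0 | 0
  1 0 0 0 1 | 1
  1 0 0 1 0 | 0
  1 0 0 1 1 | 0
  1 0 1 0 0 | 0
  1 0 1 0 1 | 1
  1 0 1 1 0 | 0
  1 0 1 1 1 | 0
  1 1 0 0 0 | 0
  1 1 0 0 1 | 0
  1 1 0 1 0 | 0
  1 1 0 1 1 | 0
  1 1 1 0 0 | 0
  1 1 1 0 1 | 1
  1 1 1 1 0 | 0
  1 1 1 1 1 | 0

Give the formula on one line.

  ~b = 11111111000000001111111100000000
  (c & e) = 00000101000001010000010100000101
  (~b | (c & e)) = 11111111000001011111111100000101
  ~d = 11001100110011001100110011001100
  (~d & c) = 00001100000011000000110000001100
  ((~b | (c & e)) | (~d & c)) = 11111111000011011111111100001101
  (~d & e) = 01000100010001000100010001000100
  (((~b | (c & e)) | (~d & c)) & (~d & e)) = 01000100000001000100010000000100

(((~b | (c & e)) | (~d & c)) & (~d & e))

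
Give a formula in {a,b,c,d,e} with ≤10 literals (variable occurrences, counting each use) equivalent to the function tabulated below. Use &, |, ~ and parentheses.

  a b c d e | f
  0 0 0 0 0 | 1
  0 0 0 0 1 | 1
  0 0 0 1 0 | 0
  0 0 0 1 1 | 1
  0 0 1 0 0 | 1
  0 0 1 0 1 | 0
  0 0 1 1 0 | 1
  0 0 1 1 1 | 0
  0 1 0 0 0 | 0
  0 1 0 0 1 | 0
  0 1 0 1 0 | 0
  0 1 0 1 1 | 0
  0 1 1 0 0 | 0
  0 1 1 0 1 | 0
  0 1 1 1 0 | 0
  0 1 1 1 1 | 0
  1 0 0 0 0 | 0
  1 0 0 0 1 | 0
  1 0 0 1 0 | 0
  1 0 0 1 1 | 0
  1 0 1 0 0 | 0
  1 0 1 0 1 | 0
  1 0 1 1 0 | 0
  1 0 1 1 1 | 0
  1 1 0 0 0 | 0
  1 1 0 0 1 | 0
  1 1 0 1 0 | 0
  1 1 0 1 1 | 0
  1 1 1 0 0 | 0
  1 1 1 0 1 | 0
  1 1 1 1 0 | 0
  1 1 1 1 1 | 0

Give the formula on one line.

(((~b & ~a) & ((~d | (d & c)) | e)) & (~e | (~c & ~b)))

  ~b = 11111111000000001111111100000000
  ~a = 11111111111111110000000000000000
  (~b & ~a) = 11111111000000000000000000000000
  ~d = 11001100110011001100110011001100
  (d & c) = 00000011000000110000001100000011
  (~d | (d & c)) = 11001111110011111100111111001111
  ((~d | (d & c)) | e) = 11011111110111111101111111011111
  ((~b & ~a) & ((~d | (d & c)) | e)) = 11011111000000000000000000000000
  ~e = 10101010101010101010101010101010
  ~c = 11110000111100001111000011110000
  (~c & ~b) = 11110000000000001111000000000000
  (~e | (~c & ~b)) = 11111010101010101111101010101010
  (((~b & ~a) & ((~d | (d & c)) | e)) & (~e | (~c & ~b))) = 11011010000000000000000000000000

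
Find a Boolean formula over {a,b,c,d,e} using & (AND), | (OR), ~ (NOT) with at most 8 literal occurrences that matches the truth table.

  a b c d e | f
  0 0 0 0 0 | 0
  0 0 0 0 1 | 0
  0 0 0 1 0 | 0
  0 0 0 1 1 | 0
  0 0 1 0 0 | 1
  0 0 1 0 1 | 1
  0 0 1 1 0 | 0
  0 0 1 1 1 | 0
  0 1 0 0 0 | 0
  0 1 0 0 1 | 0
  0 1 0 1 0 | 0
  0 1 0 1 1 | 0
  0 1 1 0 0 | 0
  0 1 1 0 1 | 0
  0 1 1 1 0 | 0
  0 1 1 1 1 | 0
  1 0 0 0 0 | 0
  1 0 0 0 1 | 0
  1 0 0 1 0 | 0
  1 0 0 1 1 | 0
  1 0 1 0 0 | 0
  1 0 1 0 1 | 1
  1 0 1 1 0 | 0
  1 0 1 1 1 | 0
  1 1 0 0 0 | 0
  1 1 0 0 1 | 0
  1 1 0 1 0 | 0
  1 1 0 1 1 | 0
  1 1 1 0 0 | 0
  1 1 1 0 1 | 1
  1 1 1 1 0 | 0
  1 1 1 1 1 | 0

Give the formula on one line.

((~a | e) & ((~d & (((c & ~d) & ~b) | a)) & c))

  ~a = 11111111111111110000000000000000
  (~a | e) = 11111111111111110101010101010101
  ~d = 11001100110011001100110011001100
  (c & ~d) = 00001100000011000000110000001100
  ~b = 11111111000000001111111100000000
  ((c & ~d) & ~b) = 00001100000000000000110000000000
  (((c & ~d) & ~b) | a) = 00001100000000001111111111111111
  (~d & (((c & ~d) & ~b) | a)) = 00001100000000001100110011001100
  ((~d & (((c & ~d) & ~b) | a)) & c) = 00001100000000000000110000001100
  ((~a | e) & ((~d & (((c & ~d) & ~b) | a)) & c)) = 00001100000000000000010000000100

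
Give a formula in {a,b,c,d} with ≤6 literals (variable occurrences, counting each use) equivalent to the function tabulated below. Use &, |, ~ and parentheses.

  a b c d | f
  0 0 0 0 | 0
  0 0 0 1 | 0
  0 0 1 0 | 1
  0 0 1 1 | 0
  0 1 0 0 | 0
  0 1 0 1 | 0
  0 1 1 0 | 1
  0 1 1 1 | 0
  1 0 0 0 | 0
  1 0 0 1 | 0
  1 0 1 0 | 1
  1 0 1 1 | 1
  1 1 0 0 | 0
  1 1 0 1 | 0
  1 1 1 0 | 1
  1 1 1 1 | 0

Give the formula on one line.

(c & (~d | (~b & a)))

  ~d = 1010101010101010
  ~b = 1111000011110000
  (~b & a) = 0000000011110000
  (~d | (~b & a)) = 1010101011111010
  (c & (~d | (~b & a))) = 0010001000110010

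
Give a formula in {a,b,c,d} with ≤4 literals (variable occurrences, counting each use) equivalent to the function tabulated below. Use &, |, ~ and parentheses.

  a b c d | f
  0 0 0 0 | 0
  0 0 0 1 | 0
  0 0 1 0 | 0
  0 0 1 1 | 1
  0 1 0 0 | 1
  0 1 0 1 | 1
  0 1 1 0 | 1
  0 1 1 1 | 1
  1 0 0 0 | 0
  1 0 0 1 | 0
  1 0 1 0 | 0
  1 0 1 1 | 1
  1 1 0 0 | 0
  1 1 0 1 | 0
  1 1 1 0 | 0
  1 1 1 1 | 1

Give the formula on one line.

  ~a = 1111111100000000
  (b & ~a) = 0000111100000000
  (d & c) = 0001000100010001
  ((b & ~a) | (d & c)) = 0001111100010001

((b & ~a) | (d & c))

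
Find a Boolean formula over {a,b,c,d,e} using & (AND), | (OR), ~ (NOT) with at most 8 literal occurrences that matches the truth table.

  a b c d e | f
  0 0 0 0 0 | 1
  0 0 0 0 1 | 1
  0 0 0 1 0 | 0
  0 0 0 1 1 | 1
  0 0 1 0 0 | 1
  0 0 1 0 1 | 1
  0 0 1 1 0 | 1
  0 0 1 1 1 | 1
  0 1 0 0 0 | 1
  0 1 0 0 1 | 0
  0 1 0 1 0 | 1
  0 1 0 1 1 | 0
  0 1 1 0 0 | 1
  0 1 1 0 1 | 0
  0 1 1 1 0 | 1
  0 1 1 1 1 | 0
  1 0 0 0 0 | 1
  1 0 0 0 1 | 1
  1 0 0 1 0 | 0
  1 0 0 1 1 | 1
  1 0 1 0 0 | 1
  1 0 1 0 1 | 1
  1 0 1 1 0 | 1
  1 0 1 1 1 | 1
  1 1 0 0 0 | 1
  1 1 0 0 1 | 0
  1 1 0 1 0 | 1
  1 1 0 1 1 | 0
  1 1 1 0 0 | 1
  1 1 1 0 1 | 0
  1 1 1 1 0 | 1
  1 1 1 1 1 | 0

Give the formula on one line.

  ~e = 10101010101010101010101010101010
  ~b = 11111111000000001111111100000000
  (~e | ~b) = 11111111101010101111111110101010
  (~e & c) = 00001010000010100000101000001010
  ((~e & c) | e) = 01011111010111110101111101011111
  ~d = 11001100110011001100110011001100
  (b | ~d) = 11001100111111111100110011111111
  (((~e & c) | e) | (b | ~d)) = 11011111111111111101111111111111
  ((~e | ~b) & (((~e & c) | e) | (b | ~d))) = 11011111101010101101111110101010

((~e | ~b) & (((~e & c) | e) | (b | ~d)))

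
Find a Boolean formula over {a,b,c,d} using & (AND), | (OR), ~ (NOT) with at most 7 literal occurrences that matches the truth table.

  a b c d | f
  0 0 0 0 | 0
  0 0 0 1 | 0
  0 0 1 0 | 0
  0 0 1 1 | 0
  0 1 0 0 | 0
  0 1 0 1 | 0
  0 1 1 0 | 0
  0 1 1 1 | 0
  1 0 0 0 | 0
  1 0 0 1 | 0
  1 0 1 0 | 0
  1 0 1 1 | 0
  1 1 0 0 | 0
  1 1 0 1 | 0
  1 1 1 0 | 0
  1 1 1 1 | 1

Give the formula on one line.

(((a & d) & b) & (b & c))

  (a & d) = 0000000001010101
  ((a & d) & b) = 0000000000000101
  (b & c) = 0000001100000011
  (((a & d) & b) & (b & c)) = 0000000000000001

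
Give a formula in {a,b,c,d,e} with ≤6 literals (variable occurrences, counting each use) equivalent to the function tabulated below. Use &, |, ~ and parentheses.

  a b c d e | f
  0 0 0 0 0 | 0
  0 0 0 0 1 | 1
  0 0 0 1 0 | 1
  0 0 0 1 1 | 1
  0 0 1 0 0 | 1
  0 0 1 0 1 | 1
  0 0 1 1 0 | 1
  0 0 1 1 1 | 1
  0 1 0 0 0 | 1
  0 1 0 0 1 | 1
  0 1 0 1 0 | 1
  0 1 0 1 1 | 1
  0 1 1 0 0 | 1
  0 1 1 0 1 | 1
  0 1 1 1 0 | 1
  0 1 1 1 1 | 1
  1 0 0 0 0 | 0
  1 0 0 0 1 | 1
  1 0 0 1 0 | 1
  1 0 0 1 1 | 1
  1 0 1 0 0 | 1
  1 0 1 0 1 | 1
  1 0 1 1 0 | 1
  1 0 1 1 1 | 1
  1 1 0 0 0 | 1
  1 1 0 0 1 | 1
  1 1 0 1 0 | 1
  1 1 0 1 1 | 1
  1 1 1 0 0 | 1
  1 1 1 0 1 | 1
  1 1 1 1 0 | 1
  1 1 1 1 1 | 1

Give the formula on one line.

  (e | c) = 01011111010111110101111101011111
  ((e | c) | b) = 01011111111111110101111111111111
  (d | ((e | c) | b)) = 01111111111111110111111111111111

(d | ((e | c) | b))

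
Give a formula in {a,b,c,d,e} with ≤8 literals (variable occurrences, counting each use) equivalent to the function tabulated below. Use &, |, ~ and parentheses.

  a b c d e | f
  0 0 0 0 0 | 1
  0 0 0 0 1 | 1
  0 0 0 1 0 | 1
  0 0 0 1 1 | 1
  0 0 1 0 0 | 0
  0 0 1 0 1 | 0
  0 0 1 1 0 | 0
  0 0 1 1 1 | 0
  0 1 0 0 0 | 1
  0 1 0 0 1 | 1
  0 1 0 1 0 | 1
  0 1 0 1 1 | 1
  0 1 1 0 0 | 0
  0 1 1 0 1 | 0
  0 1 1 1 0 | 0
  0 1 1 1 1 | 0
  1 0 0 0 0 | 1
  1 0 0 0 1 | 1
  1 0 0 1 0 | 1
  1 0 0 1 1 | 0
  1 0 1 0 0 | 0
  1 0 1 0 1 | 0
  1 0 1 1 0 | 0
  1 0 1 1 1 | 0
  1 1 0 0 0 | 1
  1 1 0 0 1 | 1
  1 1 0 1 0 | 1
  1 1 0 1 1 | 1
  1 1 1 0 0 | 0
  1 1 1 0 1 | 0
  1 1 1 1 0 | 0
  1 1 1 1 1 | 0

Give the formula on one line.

  ~e = 10101010101010101010101010101010
  (b | ~e) = 10101010111111111010101011111111
  ~d = 11001100110011001100110011001100
  ~c = 11110000111100001111000011110000
  ~a = 11111111111111110000000000000000
  (~c & ~a) = 11110000111100000000000000000000
  (~d | (~c & ~a)) = 11111100111111001100110011001100
  ((b | ~e) | (~d | (~c & ~a))) = 11111110111111111110111011111111
  (((b | ~e) | (~d | (~c & ~a))) & ~c) = 11110000111100001110000011110000

(((b | ~e) | (~d | (~c & ~a))) & ~c)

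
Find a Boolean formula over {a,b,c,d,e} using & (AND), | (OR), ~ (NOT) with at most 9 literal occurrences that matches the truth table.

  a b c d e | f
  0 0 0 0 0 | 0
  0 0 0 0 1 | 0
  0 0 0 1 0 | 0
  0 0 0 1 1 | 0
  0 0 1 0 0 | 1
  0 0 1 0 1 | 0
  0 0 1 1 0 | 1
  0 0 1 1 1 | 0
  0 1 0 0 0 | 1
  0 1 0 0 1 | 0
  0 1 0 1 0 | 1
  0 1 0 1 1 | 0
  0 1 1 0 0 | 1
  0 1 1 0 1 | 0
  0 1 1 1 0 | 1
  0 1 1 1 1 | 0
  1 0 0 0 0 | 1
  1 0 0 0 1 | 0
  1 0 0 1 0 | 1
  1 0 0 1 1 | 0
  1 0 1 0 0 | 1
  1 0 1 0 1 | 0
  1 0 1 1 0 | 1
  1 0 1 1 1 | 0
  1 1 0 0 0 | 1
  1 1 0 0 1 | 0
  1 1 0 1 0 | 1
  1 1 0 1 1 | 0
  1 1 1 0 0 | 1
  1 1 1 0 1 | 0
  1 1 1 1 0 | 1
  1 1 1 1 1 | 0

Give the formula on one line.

((((~d & b) & (e | c)) | (~e & ((b | a) | c))) & ~e)

  ~d = 11001100110011001100110011001100
  (~d & b) = 00000000110011000000000011001100
  (e | c) = 01011111010111110101111101011111
  ((~d & b) & (e | c)) = 00000000010011000000000001001100
  ~e = 10101010101010101010101010101010
  (b | a) = 00000000111111111111111111111111
  ((b | a) | c) = 00001111111111111111111111111111
  (~e & ((b | a) | c)) = 00001010101010101010101010101010
  (((~d & b) & (e | c)) | (~e & ((b | a) | c))) = 00001010111011101010101011101110
  ((((~d & b) & (e | c)) | (~e & ((b | a) | c))) & ~e) = 00001010101010101010101010101010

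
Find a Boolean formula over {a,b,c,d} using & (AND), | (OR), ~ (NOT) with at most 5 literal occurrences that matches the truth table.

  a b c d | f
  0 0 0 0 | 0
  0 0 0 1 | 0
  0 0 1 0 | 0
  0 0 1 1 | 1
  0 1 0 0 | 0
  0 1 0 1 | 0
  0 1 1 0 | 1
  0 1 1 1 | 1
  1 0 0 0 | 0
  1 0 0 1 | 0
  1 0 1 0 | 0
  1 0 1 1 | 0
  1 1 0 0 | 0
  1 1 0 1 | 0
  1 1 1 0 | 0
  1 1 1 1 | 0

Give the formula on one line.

  ~a = 1111111100000000
  (d | a) = 0101010111111111
  (b | (d | a)) = 0101111111111111
  (~a & (b | (d | a))) = 0101111100000000
  ((~a & (b | (d | a))) & c) = 0001001100000000

((~a & (b | (d | a))) & c)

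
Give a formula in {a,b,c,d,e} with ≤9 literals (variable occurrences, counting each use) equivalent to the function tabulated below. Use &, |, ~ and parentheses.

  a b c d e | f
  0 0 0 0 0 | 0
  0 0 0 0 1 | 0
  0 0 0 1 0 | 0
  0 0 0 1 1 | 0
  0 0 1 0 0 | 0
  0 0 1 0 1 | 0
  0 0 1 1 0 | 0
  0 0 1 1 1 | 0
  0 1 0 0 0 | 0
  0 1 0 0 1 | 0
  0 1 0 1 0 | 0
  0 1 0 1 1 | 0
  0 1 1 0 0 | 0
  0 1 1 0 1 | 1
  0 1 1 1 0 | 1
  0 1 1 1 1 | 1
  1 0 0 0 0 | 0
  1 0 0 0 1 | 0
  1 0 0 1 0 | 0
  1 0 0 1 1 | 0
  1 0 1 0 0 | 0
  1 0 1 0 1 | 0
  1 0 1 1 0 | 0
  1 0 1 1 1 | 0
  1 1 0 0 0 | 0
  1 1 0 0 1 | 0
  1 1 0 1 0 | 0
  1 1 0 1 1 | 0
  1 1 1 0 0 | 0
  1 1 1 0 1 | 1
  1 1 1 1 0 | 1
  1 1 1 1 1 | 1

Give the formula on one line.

(((c & b) & d) | (b & (c & e)))

  (c & b) = 00000000000011110000000000001111
  ((c & b) & d) = 00000000000000110000000000000011
  (c & e) = 00000101000001010000010100000101
  (b & (c & e)) = 00000000000001010000000000000101
  (((c & b) & d) | (b & (c & e))) = 00000000000001110000000000000111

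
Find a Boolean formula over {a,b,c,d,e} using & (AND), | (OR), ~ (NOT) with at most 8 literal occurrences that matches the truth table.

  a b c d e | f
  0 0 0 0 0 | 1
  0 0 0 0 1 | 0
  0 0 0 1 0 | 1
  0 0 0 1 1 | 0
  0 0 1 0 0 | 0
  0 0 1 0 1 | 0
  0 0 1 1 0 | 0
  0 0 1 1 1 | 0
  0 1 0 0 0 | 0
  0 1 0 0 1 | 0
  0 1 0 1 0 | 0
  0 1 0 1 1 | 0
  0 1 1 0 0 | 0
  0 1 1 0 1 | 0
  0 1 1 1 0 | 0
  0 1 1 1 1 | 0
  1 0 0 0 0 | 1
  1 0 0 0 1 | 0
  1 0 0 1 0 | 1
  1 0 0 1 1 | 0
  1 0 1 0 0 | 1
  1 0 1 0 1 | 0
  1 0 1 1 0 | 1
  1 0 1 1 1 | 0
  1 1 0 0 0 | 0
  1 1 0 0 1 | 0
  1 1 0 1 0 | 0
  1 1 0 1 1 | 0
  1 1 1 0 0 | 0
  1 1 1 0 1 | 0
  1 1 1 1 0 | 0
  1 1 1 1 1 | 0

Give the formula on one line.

  ~c = 11110000111100001111000011110000
  (a | ~c) = 11110000111100001111111111111111
  ~b = 11111111000000001111111100000000
  (~b & e) = 01010101000000000101010100000000
  ((a | ~c) | (~b & e)) = 11110101111100001111111111111111
  ~e = 10101010101010101010101010101010
  (~b & ~e) = 10101010000000001010101000000000
  (((a | ~c) | (~b & e)) & (~b & ~e)) = 10100000000000001010101000000000

(((a | ~c) | (~b & e)) & (~b & ~e))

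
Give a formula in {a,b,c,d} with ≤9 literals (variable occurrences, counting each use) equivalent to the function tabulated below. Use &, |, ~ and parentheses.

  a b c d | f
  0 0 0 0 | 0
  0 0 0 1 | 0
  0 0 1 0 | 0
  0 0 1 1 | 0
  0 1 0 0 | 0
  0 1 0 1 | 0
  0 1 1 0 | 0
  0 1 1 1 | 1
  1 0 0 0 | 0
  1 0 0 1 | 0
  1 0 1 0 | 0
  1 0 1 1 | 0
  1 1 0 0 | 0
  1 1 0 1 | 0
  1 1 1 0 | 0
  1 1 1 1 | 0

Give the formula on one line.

((((b | a) & d) & (~a | (~c | ((c | a) & ~d)))) & c)

  (b | a) = 0000111111111111
  ((b | a) & d) = 0000010101010101
  ~a = 1111111100000000
  ~c = 1100110011001100
  (c | a) = 0011001111111111
  ~d = 1010101010101010
  ((c | a) & ~d) = 0010001010101010
  (~c | ((c | a) & ~d)) = 1110111011101110
  (~a | (~c | ((c | a) & ~d))) = 1111111111101110
  (((b | a) & d) & (~a | (~c | ((c | a) & ~d)))) = 0000010101000100
  ((((b | a) & d) & (~a | (~c | ((c | a) & ~d)))) & c) = 0000000100000000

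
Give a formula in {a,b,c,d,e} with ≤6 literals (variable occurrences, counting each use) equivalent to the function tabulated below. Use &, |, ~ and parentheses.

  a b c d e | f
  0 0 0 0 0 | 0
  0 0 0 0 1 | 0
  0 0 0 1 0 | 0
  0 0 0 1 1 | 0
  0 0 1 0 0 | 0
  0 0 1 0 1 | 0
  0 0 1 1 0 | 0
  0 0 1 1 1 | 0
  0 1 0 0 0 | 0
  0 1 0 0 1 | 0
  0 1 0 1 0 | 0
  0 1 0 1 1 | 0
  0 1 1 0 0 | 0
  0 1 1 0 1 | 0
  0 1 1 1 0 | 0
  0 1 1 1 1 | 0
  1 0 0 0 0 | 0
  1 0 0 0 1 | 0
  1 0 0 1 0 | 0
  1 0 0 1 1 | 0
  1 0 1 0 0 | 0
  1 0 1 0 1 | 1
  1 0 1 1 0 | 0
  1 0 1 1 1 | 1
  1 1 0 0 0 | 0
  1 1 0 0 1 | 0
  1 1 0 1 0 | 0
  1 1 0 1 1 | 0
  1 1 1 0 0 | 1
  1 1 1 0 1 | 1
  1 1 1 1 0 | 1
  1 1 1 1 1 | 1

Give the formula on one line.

(c & ((~e & (a & b)) | (a & e)))

  ~e = 10101010101010101010101010101010
  (a & b) = 00000000000000000000000011111111
  (~e & (a & b)) = 00000000000000000000000010101010
  (a & e) = 00000000000000000101010101010101
  ((~e & (a & b)) | (a & e)) = 00000000000000000101010111111111
  (c & ((~e & (a & b)) | (a & e))) = 00000000000000000000010100001111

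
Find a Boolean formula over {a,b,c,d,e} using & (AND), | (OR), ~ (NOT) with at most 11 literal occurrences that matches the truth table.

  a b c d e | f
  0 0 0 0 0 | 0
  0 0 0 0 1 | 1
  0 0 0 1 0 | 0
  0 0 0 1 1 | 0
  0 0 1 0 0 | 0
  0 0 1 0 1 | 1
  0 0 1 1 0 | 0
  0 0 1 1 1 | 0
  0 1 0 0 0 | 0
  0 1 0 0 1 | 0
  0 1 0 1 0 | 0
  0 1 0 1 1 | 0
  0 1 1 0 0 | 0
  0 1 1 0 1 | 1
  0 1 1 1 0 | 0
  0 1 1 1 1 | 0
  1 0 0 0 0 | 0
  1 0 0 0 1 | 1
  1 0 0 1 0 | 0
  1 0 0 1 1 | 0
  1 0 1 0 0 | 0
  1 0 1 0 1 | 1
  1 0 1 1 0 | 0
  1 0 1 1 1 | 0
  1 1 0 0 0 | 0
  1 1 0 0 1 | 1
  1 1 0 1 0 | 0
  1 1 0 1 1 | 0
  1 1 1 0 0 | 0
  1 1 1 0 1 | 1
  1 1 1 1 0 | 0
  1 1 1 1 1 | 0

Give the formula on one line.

  ~d = 11001100110011001100110011001100
  ~b = 11111111000000001111111100000000
  (~b & ~d) = 11001100000000001100110000000000
  (d & a) = 00000000000000000011001100110011
  (c | (d & a)) = 00001111000011110011111100111111
  (a & e) = 00000000000000000101010101010101
  ((c | (d & a)) | (a & e)) = 00001111000011110111111101111111
  ((~b & ~d) | ((c | (d & a)) | (a & e))) = 11001111000011111111111101111111
  (~d & ((~b & ~d) | ((c | (d & a)) | (a & e)))) = 11001100000011001100110001001100
  ((~d & ((~b & ~d) | ((c | (d & a)) | (a & e)))) & e) = 01000100000001000100010001000100

((~d & ((~b & ~d) | ((c | (d & a)) | (a & e)))) & e)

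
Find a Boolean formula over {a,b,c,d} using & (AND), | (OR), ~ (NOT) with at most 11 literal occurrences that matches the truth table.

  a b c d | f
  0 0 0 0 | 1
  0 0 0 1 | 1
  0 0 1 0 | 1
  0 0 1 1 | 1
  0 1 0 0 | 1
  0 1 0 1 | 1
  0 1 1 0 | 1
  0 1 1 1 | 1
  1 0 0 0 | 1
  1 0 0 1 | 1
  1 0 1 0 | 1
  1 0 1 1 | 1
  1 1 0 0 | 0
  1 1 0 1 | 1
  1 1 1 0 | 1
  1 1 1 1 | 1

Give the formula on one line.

((c | ((~b & ~c) | ((~d & c) | ~a))) | (d | c))

  ~b = 1111000011110000
  ~c = 1100110011001100
  (~b & ~c) = 1100000011000000
  ~d = 1010101010101010
  (~d & c) = 0010001000100010
  ~a = 1111111100000000
  ((~d & c) | ~a) = 1111111100100010
  ((~b & ~c) | ((~d & c) | ~a)) = 1111111111100010
  (c | ((~b & ~c) | ((~d & c) | ~a))) = 1111111111110011
  (d | c) = 0111011101110111
  ((c | ((~b & ~c) | ((~d & c) | ~a))) | (d | c)) = 1111111111110111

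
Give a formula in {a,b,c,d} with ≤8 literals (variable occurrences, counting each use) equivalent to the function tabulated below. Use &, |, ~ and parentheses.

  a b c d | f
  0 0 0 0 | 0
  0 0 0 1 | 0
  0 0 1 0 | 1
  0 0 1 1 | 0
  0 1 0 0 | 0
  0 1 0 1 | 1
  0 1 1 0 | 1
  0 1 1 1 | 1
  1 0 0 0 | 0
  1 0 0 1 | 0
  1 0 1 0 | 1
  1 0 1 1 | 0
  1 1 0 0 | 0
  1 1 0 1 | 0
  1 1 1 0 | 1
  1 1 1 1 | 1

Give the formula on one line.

  ~d = 1010101010101010
  (~d | b) = 1010111110101111
  ~a = 1111111100000000
  (c & ~a) = 0011001100000000
  (~a | c) = 1111111100110011
  (d | a) = 0101010111111111
  ((~a | c) & (d | a)) = 0101010100110011
  ((c & ~a) | ((~a | c) & (d | a))) = 0111011100110011
  ((~d | b) & ((c & ~a) | ((~a | c) & (d | a)))) = 0010011100100011

((~d | b) & ((c & ~a) | ((~a | c) & (d | a))))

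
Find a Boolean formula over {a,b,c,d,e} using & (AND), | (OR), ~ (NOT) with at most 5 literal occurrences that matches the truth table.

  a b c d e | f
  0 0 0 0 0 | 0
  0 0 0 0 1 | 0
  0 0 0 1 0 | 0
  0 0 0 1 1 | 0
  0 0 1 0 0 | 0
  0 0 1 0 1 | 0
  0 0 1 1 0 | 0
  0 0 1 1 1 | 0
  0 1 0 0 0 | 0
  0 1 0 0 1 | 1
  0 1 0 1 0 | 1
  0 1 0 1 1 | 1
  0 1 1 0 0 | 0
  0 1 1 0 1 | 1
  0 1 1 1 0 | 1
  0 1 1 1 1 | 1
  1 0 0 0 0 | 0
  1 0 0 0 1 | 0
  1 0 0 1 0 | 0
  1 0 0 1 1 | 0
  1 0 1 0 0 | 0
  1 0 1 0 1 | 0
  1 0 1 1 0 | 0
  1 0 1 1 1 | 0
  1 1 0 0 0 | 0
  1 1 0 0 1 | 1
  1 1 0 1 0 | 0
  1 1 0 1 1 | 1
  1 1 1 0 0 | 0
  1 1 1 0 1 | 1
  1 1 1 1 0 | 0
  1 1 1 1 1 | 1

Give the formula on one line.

((b & e) | ((~a & b) & d))

  (b & e) = 00000000010101010000000001010101
  ~a = 11111111111111110000000000000000
  (~a & b) = 00000000111111110000000000000000
  ((~a & b) & d) = 00000000001100110000000000000000
  ((b & e) | ((~a & b) & d)) = 00000000011101110000000001010101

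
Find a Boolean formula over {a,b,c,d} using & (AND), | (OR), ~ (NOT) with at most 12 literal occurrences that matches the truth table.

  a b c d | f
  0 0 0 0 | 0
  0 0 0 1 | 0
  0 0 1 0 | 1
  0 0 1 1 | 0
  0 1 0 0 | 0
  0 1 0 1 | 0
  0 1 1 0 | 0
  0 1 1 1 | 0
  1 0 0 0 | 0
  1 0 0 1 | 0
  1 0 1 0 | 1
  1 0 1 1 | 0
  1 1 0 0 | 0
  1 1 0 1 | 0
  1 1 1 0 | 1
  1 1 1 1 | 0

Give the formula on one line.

  ~b = 1111000011110000
  ~a = 1111111100000000
  (c & ~a) = 0011001100000000
  (~b & (c & ~a)) = 0011000000000000
  (a & c) = 0000000000110011
  ((~b & (c & ~a)) | (a & c)) = 0011000000110011
  (a | c) = 0011001111111111
  (b | (a | c)) = 0011111111111111
  ~d = 1010101010101010
  ((b | (a | c)) & ~d) = 0010101010101010
  (((~b & (c & ~a)) | (a & c)) & ((b | (a | c)) & ~d)) = 0010000000100010

(((~b & (c & ~a)) | (a & c)) & ((b | (a | c)) & ~d))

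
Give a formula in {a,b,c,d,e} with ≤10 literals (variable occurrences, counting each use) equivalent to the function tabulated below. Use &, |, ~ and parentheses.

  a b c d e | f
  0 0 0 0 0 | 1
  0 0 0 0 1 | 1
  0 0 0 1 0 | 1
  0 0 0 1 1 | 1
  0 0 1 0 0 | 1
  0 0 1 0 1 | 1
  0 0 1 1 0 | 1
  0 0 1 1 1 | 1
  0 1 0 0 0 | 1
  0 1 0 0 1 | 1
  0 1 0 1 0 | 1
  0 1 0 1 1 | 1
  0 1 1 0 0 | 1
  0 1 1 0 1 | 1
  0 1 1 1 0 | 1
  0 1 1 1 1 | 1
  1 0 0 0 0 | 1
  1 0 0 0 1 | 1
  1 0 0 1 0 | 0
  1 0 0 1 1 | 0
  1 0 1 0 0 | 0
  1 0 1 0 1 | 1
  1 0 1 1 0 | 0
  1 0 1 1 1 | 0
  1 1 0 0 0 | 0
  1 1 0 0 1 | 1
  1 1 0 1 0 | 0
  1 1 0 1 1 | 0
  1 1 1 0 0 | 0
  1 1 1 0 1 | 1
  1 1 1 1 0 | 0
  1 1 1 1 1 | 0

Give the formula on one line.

(~a | ((~b | e) & (((a & ~c) | e) & ~d)))

  ~a = 11111111111111110000000000000000
  ~b = 11111111000000001111111100000000
  (~b | e) = 11111111010101011111111101010101
  ~c = 11110000111100001111000011110000
  (a & ~c) = 00000000000000001111000011110000
  ((a & ~c) | e) = 01010101010101011111010111110101
  ~d = 11001100110011001100110011001100
  (((a & ~c) | e) & ~d) = 01000100010001001100010011000100
  ((~b | e) & (((a & ~c) | e) & ~d)) = 01000100010001001100010001000100
  (~a | ((~b | e) & (((a & ~c) | e) & ~d))) = 11111111111111111100010001000100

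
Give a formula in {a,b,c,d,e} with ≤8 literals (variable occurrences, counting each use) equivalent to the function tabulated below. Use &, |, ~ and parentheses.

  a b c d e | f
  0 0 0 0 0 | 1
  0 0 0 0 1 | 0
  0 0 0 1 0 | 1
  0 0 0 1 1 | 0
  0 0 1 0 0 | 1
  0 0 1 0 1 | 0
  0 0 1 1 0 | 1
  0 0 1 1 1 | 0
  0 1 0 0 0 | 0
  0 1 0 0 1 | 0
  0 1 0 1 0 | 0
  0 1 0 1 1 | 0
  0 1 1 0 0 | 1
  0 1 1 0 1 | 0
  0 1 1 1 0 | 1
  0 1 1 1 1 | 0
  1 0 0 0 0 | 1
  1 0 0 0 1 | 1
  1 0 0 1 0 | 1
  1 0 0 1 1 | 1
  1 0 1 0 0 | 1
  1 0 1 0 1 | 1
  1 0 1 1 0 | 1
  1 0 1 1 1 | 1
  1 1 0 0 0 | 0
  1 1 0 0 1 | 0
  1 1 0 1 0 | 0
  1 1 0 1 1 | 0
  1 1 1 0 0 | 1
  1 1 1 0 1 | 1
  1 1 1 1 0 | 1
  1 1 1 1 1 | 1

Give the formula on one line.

((a | ~e) & (((d & c) | ~b) | c))

  ~e = 10101010101010101010101010101010
  (a | ~e) = 10101010101010101111111111111111
  (d & c) = 00000011000000110000001100000011
  ~b = 11111111000000001111111100000000
  ((d & c) | ~b) = 11111111000000111111111100000011
  (((d & c) | ~b) | c) = 11111111000011111111111100001111
  ((a | ~e) & (((d & c) | ~b) | c)) = 10101010000010101111111100001111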